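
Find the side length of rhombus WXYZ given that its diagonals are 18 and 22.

In a rhombus, the diagonals bisect each other perpendicularly, creating four congruent right triangles.
Each triangle has legs 9 (half of 18) and 11 (half of 22).
The hypotenuse of each right triangle is a side of the rhombus:
side = sqrt(9^2 + 11^2) = sqrt(202)

sqrt(202)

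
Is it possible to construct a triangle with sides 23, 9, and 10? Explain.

Check the triangle inequality: 9 + 10 = 19 ≤ 23.
Since the sum of two sides does not exceed the third, no triangle can be formed.

No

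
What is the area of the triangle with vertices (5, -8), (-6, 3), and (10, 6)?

The Shoelace formula computes the area from vertex coordinates by summing cross products.
For vertices (5,-8), (-6,3), (10,6):
Signed sum = 5*3 - -6*-8 + -6*6 - 10*3 + 10*-8 - 5*6
= -33 + -66 + -110 = -209
Area = (1/2)|-209| = 209/2.

209/2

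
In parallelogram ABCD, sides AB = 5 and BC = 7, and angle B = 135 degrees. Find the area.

Area = a * b * sin(theta)
Area = 5 * 7 * sin(135 degrees)
Area = 35 * sqrt(2)/2
Area = 35*sqrt(2)/2

35*sqrt(2)/2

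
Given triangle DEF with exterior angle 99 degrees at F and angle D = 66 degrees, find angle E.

By the exterior angle theorem: exterior angle = sum of remote interior angles.
99 = 66 + angle E
angle E = 99 - 66 = 33 degrees

33 degrees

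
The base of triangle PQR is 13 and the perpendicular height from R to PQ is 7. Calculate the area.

Area = (1/2) * base * height
Area = (1/2) * 13 * 7
Area = 91/2

91/2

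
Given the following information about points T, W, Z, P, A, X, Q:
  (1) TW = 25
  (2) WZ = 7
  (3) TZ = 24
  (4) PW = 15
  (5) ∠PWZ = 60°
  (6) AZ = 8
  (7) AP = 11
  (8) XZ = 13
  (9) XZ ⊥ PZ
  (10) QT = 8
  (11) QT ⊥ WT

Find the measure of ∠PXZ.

Step 1: By the law of cosines on triangle ZWP: ZP² = 7² + 15² − 2·7·15·cos(60°) = 169, so ZP = 13.
Step 2: By the law of cosines on triangle XZP: XP² = 13² + 13² − 2·13·13·cos(90°) = 338, so XP = 13·√2.
Step 3: By the inverse law of cosines on triangle PXZ: cos(∠PXZ) = ((13·√2)² + 13² − 13²) / (2·13·√2·13) = 338/478 = 0.7071, so ∠PXZ = 45°.

Therefore, the measure of angle ∠PXZ = 45°.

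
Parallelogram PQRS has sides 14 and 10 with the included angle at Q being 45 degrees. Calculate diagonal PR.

The diagonal of a parallelogram can be found by treating two adjacent sides and the diagonal as a triangle.
Applying the law of cosines with sides 14, 10 and included angle 45°:
d^2 = 196 + 100 - 280*cos(45°) = 296 - 140*sqrt(2)
d = 2*sqrt(74 - 35*sqrt(2))

2*sqrt(74 - 35*sqrt(2))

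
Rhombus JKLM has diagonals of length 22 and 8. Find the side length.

Half-diagonals are 11 and 4. side = sqrt(11^2 + 4^2) = sqrt(137)

sqrt(137)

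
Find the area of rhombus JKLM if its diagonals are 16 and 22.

Area of a rhombus = (d1 * d2) / 2
Area = (16 * 22) / 2
Area = 352 / 2
Area = 176

176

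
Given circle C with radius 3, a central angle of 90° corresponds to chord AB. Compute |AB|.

Chord = 2(3) sin(45°) = 3*sqrt(2)

3*sqrt(2)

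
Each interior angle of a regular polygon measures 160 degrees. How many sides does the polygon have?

The exterior angle is the supplement of the interior angle: 180 - 160 = 20 degrees.
Since the exterior angles of any convex polygon sum to 360 degrees, the number of sides is 360 / 20 = 18.

18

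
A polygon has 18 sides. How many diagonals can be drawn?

Each of the 18 vertices connects to 15 non-adjacent vertices via diagonals.
Total connections = 18 × 15 = 270, but each diagonal is counted twice.
Number of diagonals = 270 / 2 = 135.

135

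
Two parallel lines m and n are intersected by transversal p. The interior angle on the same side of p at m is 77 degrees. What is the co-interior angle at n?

Co-interior angles (same-side interior) formed by parallel lines and a transversal are supplementary (sum to 180 degrees).
The given angle is 77 degrees.
The co-interior angle = 180 - 77 = 103 degrees.

103 degrees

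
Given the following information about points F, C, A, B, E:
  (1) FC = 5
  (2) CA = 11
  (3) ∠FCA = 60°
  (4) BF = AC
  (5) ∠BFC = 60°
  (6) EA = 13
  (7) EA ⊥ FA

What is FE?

Step 1: By the law of cosines on triangle FCA: FA² = 5² + 11² − 2·5·11·cos(60°) = 91, so FA = √91.
Step 2: By the law of cosines on triangle FAE: FE² = √91² + 13² − 2·√91·13·cos(90°) = 260, so FE = 2·√65.

Therefore, the length of FE = 2·√65.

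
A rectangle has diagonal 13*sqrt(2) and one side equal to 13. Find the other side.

Using the Pythagorean theorem: d^2 = a^2 + b^2
b^2 = d^2 - a^2
b^2 = 338 - 169
b^2 = 169
b = sqrt(169) = 13

13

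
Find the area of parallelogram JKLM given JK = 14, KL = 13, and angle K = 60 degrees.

Area = a * b * sin(theta)
Area = 14 * 13 * sin(60 degrees)
Area = 182 * sqrt(3)/2
Area = 91*sqrt(3)

91*sqrt(3)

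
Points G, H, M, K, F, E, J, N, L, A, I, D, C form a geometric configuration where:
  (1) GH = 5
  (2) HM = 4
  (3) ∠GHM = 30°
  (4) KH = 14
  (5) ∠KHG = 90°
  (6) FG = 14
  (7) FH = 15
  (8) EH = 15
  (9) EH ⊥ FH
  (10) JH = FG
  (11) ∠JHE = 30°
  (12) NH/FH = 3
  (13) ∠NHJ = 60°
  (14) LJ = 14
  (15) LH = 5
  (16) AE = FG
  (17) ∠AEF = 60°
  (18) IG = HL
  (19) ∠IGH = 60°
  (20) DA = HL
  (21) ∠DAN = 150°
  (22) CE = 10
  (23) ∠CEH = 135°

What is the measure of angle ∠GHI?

From the given relations: IG = HL = 5.
Step 1: By the law of cosines on triangle HGI: HI² = 5² + 5² − 2·5·5·cos(60°) = 25, so HI = 5.
Step 2: By the inverse law of cosines on triangle GHI: cos(∠GHI) = (5² + 5² − 5²) / (2·5·5) = 25/50 = 0.5, so ∠GHI = 60°.

Therefore, the measure of angle ∠GHI = 60°.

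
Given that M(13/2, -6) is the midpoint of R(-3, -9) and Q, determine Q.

Using the midpoint formula: M = ((x1 + x2)/2, (y1 + y2)/2)
We know M = (13/2, -6) and R = (-3, -9)
For x: 13/2 = (-3 + x2)/2, so x2 = 2*13/2 - -3 = 16
For y: -6 = (-9 + y2)/2, so y2 = 2*-6 - -9 = -3
Q = (16, -3)

(16, -3)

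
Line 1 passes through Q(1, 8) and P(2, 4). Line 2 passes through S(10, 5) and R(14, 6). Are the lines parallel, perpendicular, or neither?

Slope of line 1: m1 = (4 - 8)/(2 - 1) = -4/1 = -4
Slope of line 2: m2 = (6 - 5)/(14 - 10) = 1/4 = 1/4
Two lines are perpendicular when the product of their slopes is -1 (negative reciprocals).
m1 * m2 = (-4) * (1/4) = -1, confirming perpendicularity.

Perpendicular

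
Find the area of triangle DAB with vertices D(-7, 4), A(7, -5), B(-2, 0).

The Shoelace formula computes the area from vertex coordinates by summing cross products.
For vertices (-7,4), (7,-5), (-2,0):
Signed sum = -7*-5 - 7*4 + 7*0 - -2*-5 + -2*4 - -7*0
= 7 + -10 + -8 = -11
Area = (1/2)|-11| = 11/2.

11/2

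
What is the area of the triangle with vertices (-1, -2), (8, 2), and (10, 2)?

Shoelace: Area = (1/2)|-1(2-2) + 8(2--2) + 10(-2-2)| = (1/2)(8) = 4

4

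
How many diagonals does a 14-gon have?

Each of the 14 vertices connects to 11 non-adjacent vertices via diagonals.
Total connections = 14 × 11 = 154, but each diagonal is counted twice.
Number of diagonals = 154 / 2 = 77.

77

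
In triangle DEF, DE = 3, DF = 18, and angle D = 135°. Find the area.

When two sides and the included angle are known, the area formula is (1/2)ab sin(C).
The height from one side to the opposite vertex is 18 sin(135°) = 9*sqrt(2).
Area = (1/2) * 3 * 9*sqrt(2) = 27*sqrt(2)/2.

27*sqrt(2)/2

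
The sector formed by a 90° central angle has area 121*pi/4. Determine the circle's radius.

Sector area A = πr² × θ/360, so r² = 360A / (πθ).
r² = 360 × 121*pi/4 / (π × 90)
r² = 121
r = 11

11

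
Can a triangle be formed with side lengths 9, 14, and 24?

Check the triangle inequality: 9 + 14 = 23 ≤ 24.
Since the sum of two sides does not exceed the third, no triangle can be formed.

No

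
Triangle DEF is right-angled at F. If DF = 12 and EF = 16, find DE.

DE = sqrt(12^2 + 16^2) = sqrt(400) = 20

20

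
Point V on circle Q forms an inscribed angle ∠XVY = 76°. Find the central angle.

Central angle = 2 × 76° = 152° (inscribed angle theorem).

152°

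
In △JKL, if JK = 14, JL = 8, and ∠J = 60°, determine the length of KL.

When two sides and the included angle are known, the law of cosines gives the third side.
c^2 = a^2 + b^2 - 2ab cos(C) generalizes the Pythagorean theorem to non-right triangles.
Here: KL^2 = 196 + 64 - 224*(1/2) = 148
KL = 2*sqrt(37)

2*sqrt(37)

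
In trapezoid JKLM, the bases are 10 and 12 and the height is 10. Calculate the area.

Area = (10 + 12) * 10 / 2 = 220 / 2 = 110

110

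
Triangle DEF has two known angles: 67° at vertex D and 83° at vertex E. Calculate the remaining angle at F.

Let angle F = x. Then 67 + 83 + x = 180.
x = 180 - 150 = 30 degrees.

30 degrees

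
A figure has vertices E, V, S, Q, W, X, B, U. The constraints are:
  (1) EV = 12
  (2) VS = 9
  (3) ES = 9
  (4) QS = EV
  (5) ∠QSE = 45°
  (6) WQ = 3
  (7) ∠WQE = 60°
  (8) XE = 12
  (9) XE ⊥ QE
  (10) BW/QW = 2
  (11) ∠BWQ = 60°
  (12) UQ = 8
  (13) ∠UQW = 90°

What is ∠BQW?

From the given relations: BW = 2·QW = 2·3 = 6.
Step 1: By the law of cosines on triangle QWB: QB² = 3² + 6² − 2·3·6·cos(60°) = 27, so QB = 3·√3.
Step 2: By the inverse law of cosines on triangle BQW: cos(∠BQW) = ((3·√3)² + 3² − 6²) / (2·3·√3·3) = 0/31.18 = 0, so ∠BQW = 90°.

Therefore, the measure of angle ∠BQW = 90°.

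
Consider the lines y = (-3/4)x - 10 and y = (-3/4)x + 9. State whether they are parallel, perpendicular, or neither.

Slope of line 1: m1 = -3/4
Slope of line 2: m2 = -3/4
m1 = m2, so the lines are parallel.

Parallel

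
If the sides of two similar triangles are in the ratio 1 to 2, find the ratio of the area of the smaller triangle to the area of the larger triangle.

The ratio of areas of similar triangles equals the square of the side ratio.
Side ratio = 1:2
Area ratio = (1/2)^2 = 1/4 = 1:4

1:4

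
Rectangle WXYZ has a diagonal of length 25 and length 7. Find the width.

b = sqrt(d^2 - a^2) = sqrt(625 - 49) = sqrt(576) = 24

24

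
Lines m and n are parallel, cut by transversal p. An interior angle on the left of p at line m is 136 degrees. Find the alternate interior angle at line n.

Alternate interior angles are equal: 136 degrees.

136 degrees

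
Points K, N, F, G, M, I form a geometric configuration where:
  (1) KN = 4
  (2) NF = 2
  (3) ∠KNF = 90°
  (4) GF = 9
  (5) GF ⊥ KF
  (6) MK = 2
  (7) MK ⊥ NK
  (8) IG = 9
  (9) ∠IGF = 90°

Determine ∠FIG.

Step 1: By the law of cosines on triangle IGF: IF² = 9² + 9² − 2·9·9·cos(90°) = 162, so IF = 9·√2.
Step 2: By the inverse law of cosines on triangle FIG: cos(∠FIG) = ((9·√2)² + 9² − 9²) / (2·9·√2·9) = 162/229.1 = 0.7071, so ∠FIG = 45°.

Therefore, the measure of angle ∠FIG = 45°.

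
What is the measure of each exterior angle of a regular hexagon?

Each exterior angle of a regular n-gon is 360 / n.
For n = 6: 360 / 6 = 60 degrees.

60 degrees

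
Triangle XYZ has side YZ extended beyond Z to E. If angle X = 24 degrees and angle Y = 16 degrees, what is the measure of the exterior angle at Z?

The interior angle at Z is 180 - 24 - 16 = 140 degrees.
The exterior angle and interior angle at Z are supplementary:
Exterior angle = 180 - 140 = 40 degrees.

40 degrees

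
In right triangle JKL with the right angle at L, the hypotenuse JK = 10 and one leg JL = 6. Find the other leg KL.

KL = sqrt(10^2 - 6^2) = sqrt(64) = 8

8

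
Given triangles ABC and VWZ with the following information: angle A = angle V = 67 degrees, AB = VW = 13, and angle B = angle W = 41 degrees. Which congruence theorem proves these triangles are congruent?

Consider the given information: angle A = angle V = 67 degrees, AB = VW = 13, and angle B = angle W = 41 degrees
This is not SAS or AAS: SAS requires two sides and the included angle between them. AAS requires two angles and a non-included side.
The correct criterion is ASA. Two pairs of corresponding angles and the included side are equal (Angle-Side-Angle).

ASA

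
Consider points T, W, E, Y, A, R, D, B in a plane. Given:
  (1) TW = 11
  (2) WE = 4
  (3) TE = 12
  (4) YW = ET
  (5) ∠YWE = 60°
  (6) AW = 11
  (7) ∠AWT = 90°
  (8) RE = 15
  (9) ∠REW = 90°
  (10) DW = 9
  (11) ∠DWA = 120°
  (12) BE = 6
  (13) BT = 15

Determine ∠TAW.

Step 1: By the law of cosines on triangle AWT: AT² = 11² + 11² − 2·11·11·cos(90°) = 242, so AT = 11·√2.
Step 2: By the inverse law of cosines on triangle TAW: cos(∠TAW) = ((11·√2)² + 11² − 11²) / (2·11·√2·11) = 242/342.24 = 0.7071, so ∠TAW = 45°.

Therefore, the measure of angle ∠TAW = 45°.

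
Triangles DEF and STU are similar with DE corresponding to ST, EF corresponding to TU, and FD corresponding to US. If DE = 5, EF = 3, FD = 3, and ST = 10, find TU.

Since the triangles are similar, the ratio of corresponding sides is constant.
Scale factor k = ST / DE = 10 / 5 = 2
TU = k * EF = 2 * 3 = 6

6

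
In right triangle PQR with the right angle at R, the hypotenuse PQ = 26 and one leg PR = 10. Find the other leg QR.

Rearranging the Pythagorean theorem to solve for the unknown leg:
leg^2 = hypotenuse^2 - known_leg^2 = 676 - 100 = 576
leg = sqrt(576) = 24.

24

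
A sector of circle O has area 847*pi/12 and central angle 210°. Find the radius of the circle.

The sector covers 210°/360° = 7/12 of the full circle.
Full circle area = 847*pi/12 / 7/12 = 121*pi.
Since full area = πr², we get r² = 121*pi/π = 121, so r = 11.

11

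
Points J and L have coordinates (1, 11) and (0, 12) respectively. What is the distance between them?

The horizontal distance is |0 - 1| = 1 and the vertical distance is |12 - 11| = 1.
By the Pythagorean theorem, d = sqrt(1^2 + 1^2) = sqrt(2).

sqrt(2)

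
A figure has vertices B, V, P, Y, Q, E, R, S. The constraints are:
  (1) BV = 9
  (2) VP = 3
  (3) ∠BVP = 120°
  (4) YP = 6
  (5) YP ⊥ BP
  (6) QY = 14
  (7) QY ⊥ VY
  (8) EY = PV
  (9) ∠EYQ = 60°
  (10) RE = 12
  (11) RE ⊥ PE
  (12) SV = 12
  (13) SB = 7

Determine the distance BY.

Step 1: By the law of cosines on triangle BVP: BP² = 9² + 3² − 2·9·3·cos(120°) = 117, so BP = 3·√13.
Step 2: By the law of cosines on triangle BPY: BY² = (3·√13)² + 6² − 2·3·√13·6·cos(90°) = 153, so BY = 3·√17.

Therefore, the length of BY = 3·√17.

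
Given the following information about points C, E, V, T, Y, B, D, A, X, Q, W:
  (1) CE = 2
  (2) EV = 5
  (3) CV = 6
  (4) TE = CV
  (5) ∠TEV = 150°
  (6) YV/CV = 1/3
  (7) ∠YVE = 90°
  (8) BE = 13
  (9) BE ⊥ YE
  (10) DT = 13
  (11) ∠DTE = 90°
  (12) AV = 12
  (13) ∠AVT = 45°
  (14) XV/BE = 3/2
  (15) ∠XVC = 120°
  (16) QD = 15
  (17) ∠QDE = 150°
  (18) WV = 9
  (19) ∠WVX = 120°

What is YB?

From the given relations: YV = 1/3·CV = 1/3·6 = 2.
Step 1: By the law of cosines on triangle EVY: EY² = 5² + 2² − 2·5·2·cos(90°) = 29, so EY = √29.
Step 2: By the law of cosines on triangle YEB: YB² = √29² + 13² − 2·√29·13·cos(90°) = 198, so YB = 3·√22.

Therefore, the length of YB = 3·√22.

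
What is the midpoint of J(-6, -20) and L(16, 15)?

M = ((x₁ + x₂)/2, (y₁ + y₂)/2)
= ((-6 + 16)/2, (-20 + 15)/2)
= (10/2, -5/2) = (5, -5/2)

(5, -5/2)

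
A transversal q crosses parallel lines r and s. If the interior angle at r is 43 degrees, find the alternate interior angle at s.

Alternate interior angles are equal: 43 degrees.

43 degrees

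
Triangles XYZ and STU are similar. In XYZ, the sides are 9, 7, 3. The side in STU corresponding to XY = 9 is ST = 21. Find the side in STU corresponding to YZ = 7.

Similar triangles have proportional sides. Setting up the proportion:
ST / XY = TU / YZ
21 / 9 = TU / 7
TU = 7 * 21 / 9 = 49/3.

49/3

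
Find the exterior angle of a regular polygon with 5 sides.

Each exterior angle of a regular n-gon is 360 / n.
For n = 5: 360 / 5 = 72 degrees.

72 degrees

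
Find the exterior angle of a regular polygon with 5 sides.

Each exterior angle of a regular n-gon is 360 / n.
For n = 5: 360 / 5 = 72 degrees.

72 degrees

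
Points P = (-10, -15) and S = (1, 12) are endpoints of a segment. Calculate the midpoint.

The midpoint is the average of the coordinates:
x: (-10 + 1)/2 = -9/2
y: (-15 + 12)/2 = -3/2
Midpoint = (-9/2, -3/2)

(-9/2, -3/2)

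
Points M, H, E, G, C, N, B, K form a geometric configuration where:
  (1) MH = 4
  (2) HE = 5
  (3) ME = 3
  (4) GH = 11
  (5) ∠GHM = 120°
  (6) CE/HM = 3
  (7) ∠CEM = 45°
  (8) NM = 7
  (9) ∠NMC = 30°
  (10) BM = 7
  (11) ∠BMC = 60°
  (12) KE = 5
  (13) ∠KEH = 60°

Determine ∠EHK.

Step 1: By the law of cosines on triangle HEK: HK² = 5² + 5² − 2·5·5·cos(60°) = 25, so HK = 5.
Step 2: By the inverse law of cosines on triangle EHK: cos(∠EHK) = (5² + 5² − 5²) / (2·5·5) = 25/50 = 0.5, so ∠EHK = 60°.

Therefore, the measure of angle ∠EHK = 60°.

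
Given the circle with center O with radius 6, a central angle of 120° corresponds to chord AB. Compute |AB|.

Chord length = 2r sin(θ/2)
= 2 × 6 × sin(120°/2)
= 2 × 6 × sin(60°)
= 6*sqrt(3)

6*sqrt(3)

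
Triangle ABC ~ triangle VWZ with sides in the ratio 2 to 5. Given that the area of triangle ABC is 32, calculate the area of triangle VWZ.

The ratio of areas of similar triangles = (side ratio)^2.
Side ratio = 2:5, so area ratio = 4:25.
Area of VWZ / Area of ABC = 25/4
Area of VWZ = 32 * 25/4 = 200

200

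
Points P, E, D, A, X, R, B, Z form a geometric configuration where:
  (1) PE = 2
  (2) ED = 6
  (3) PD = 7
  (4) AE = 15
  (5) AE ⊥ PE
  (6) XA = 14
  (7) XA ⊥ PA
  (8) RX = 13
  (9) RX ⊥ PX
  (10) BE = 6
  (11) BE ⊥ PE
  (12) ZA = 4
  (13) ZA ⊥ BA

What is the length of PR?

Step 1: By the law of cosines on triangle PEA: PA² = 2² + 15² − 2·2·15·cos(90°) = 229, so PA ≈ 15.13.
Step 2: By the law of cosines on triangle XAP: XP² = 14² + 15.13² − 2·14·15.13·cos(90°) = 425, so XP = 5·√17.
Step 3: By the law of cosines on triangle PXR: PR² = (5·√17)² + 13² − 2·5·√17·13·cos(90°) = 594, so PR = 3·√66.

Therefore, the length of PR = 3·√66.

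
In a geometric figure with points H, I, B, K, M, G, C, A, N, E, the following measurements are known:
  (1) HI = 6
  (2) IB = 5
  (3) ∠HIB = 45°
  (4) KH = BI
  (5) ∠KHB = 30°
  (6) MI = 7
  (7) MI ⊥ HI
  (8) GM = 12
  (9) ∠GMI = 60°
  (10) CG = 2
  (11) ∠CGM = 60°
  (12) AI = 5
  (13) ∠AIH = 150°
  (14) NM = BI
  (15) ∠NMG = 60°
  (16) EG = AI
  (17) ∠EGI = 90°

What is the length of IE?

From the given relations: EG = AI = 5.
Step 1: By the law of cosines on triangle GMI: GI² = 12² + 7² − 2·12·7·cos(60°) = 109, so GI = √109.
Step 2: By the law of cosines on triangle IGE: IE² = √109² + 5² − 2·√109·5·cos(90°) = 134, so IE = √134.

Therefore, the length of IE = √134.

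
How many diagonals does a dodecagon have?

Total line segments between 12 vertices = C(12,2) = 66.
Subtract the 12 sides: 66 - 12 = 54 diagonals.

54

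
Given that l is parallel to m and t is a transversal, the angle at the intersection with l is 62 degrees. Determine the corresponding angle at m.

Corresponding angles formed by parallel lines and a transversal are equal.
The given angle is 62 degrees.
The corresponding angle = 62 degrees.

62 degrees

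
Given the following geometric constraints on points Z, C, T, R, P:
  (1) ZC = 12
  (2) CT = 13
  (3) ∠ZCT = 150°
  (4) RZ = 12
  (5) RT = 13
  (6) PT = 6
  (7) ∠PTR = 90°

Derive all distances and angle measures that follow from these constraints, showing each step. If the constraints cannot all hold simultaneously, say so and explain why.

The constraints are consistent.

Step 1: From ZC = 12, CT = 13, and ∠ZCT = 150°, by the law of cosines:
  ZT² = ZC² + CT² - 2·ZC·CT·cos(150°) = 144 + 169 + 270.2 = 583.2
  ZT ≈ 24.15

Step 2: From RT = 13, TP = 6, and ∠RTP = 90°, by the law of cosines:
  RP² = RT² + TP² - 2·RT·TP·cos(90°) = 169 + 36 - 0 = 205
  RP ≈ 14.32

Step 3: From ZC = 12, ZT = 24.15, CT = 13, by the inverse law of cosines:
  cos(∠CZT) = (ZC² + ZT² - CT²) / (2·ZC·ZT)
  ∠CZT = 15.61°

Step 4: From ZR = 12, ZT = 24.15, RT = 13, by the inverse law of cosines:
  cos(∠RZT) = (ZR² + ZT² - RT²) / (2·ZR·ZT)
  ∠RZT = 15.61°

Step 5: From TC = 13, TZ = 24.15, CZ = 12, by the inverse law of cosines:
  cos(∠CTZ) = (TC² + TZ² - CZ²) / (2·TC·TZ)
  ∠CTZ = 14.39°

Step 6: From TR = 13, TZ = 24.15, RZ = 12, by the inverse law of cosines:
  cos(∠RTZ) = (TR² + TZ² - RZ²) / (2·TR·TZ)
  ∠RTZ = 14.39°

Step 7: From RP = 14.32, RT = 13, PT = 6, by the inverse law of cosines:
  cos(∠PRT) = (RP² + RT² - PT²) / (2·RP·RT)
  ∠PRT = 24.78°

Step 8: From RT = 13, RZ = 12, TZ = 24.15, by the inverse law of cosines:
  cos(∠TRZ) = (RT² + RZ² - TZ²) / (2·RT·RZ)
  ∠TRZ = 150°

Step 9: From PR = 14.32, PT = 6, RT = 13, by the inverse law of cosines:
  cos(∠RPT) = (PR² + PT² - RT²) / (2·PR·PT)
  ∠RPT = 65.22°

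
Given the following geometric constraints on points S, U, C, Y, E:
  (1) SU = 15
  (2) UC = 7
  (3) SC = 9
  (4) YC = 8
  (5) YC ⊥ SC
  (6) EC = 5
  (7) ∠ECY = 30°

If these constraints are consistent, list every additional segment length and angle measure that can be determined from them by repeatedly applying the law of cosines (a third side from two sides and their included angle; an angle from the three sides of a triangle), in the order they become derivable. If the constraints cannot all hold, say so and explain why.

The constraints are consistent. Derivable facts, in order:
After 1 step:
- SY = √145
- YE ≈ 4.44
- ∠CSU = 17.85°
- ∠CUS = 23.21°
- ∠SCU = 138.94°
After 2 steps:
- ∠CEY = 115.74°
- ∠CSY = 41.63°
- ∠CYE = 34.26°
- ∠CYS = 48.37°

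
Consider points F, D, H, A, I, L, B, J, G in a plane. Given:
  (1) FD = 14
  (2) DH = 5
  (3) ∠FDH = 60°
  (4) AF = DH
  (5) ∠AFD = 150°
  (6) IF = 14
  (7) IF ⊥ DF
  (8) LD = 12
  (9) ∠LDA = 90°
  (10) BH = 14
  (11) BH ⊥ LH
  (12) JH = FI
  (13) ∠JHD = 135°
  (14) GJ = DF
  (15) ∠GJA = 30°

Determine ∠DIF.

Step 1: By the law of cosines on triangle IFD: ID² = 14² + 14² − 2·14·14·cos(90°) = 392, so ID = 14·√2.
Step 2: By the inverse law of cosines on triangle DIF: cos(∠DIF) = ((14·√2)² + 14² − 14²) / (2·14·√2·14) = 392/554.37 = 0.7071, so ∠DIF = 45°.

Therefore, the measure of angle ∠DIF = 45°.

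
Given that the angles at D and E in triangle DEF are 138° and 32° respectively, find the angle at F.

By the triangle angle sum property, the three interior angles of any triangle add up to 180°.
We know angle D = 138° and angle E = 32°, so their sum is 170°.
Therefore angle F = 180° - 170° = 10°.

10 degrees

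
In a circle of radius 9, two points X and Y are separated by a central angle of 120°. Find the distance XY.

Chord length = 2r sin(θ/2)
= 2 × 9 × sin(120°/2)
= 2 × 9 × sin(60°)
= 9*sqrt(3)

9*sqrt(3)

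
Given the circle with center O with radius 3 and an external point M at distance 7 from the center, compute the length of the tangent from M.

The tangent, radius, and line from the external point to the center form a right triangle.
The right angle is where the tangent meets the radius.
By the Pythagorean theorem: tangent² + 3² = 7²
tangent² = 49 - 9 = 40
tangent = 2*sqrt(10)

2*sqrt(10)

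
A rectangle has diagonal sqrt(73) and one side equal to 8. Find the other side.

The diagonal of a rectangle forms a right triangle with the two sides.
Rearranging the Pythagorean theorem: missing side = sqrt(d^2 - known^2).
= sqrt(73 - 64) = sqrt(9) = 3.

3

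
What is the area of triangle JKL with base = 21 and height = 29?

Area = (1/2) * base * height
Area = (1/2) * 21 * 29
Area = 609/2

609/2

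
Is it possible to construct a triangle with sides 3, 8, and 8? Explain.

Yes.
The triangle inequality requires that the sum of any two sides exceeds the third.
Here 3 + 8 = 11 > 8, so the condition is met.

Yes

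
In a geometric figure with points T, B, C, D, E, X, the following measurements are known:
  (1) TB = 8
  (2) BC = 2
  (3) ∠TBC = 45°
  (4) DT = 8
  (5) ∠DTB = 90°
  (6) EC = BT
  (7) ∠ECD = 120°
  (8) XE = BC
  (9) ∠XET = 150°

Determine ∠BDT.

Step 1: By the law of cosines on triangle DTB: DB² = 8² + 8² − 2·8·8·cos(90°) = 128, so DB = 8·√2.
Step 2: By the inverse law of cosines on triangle BDT: cos(∠BDT) = ((8·√2)² + 8² − 8²) / (2·8·√2·8) = 128/181.02 = 0.7071, so ∠BDT = 45°.

Therefore, the measure of angle ∠BDT = 45°.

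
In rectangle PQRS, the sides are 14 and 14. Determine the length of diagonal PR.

Using the Pythagorean theorem:
d² = 14² + 14² = 196 + 196 = 392
d = sqrt(392) = 14*sqrt(2)

14*sqrt(2)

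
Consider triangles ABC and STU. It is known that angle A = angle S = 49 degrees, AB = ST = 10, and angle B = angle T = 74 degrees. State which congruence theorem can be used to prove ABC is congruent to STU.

The given information matches ASA: Two pairs of corresponding angles and the included side are equal (Angle-Side-Angle).

ASA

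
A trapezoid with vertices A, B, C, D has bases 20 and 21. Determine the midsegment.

The midsegment (median) of a trapezoid connects the midpoints of the non-parallel sides.
Its length is the average of the two bases: (20 + 21) / 2 = 41/2.

41/2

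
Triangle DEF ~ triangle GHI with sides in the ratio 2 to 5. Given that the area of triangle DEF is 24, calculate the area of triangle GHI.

Area ratio = (2/5)^2 = 4/25. Area of GHI = 24 * 25/4 = 150.

150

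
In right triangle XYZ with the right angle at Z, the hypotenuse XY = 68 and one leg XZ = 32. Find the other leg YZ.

By the Pythagorean theorem: YZ^2 = XY^2 - XZ^2
YZ^2 = 68^2 - 32^2 = 4624 - 1024 = 3600
YZ = sqrt(3600) = 60

60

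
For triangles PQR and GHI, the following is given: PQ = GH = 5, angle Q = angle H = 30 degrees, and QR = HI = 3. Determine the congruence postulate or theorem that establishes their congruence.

The given information provides:
PQ = GH = 5, angle Q = angle H = 30 degrees, and QR = HI = 3
This matches the SAS congruence theorem.
Two pairs of corresponding sides and the included angle are equal (Side-Angle-Side).

SAS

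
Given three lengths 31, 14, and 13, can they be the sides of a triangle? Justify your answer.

The longest side is 31. The other two sides sum to 13 + 14 = 27.
Since 27 ≤ 31, the two shorter sides cannot reach around to close the triangle.

No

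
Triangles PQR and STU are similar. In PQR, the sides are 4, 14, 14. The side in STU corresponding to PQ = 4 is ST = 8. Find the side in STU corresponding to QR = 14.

Since the triangles are similar, the ratio of corresponding sides is constant.
Scale factor k = ST / PQ = 8 / 4 = 2
TU = k * QR = 2 * 14 = 28

28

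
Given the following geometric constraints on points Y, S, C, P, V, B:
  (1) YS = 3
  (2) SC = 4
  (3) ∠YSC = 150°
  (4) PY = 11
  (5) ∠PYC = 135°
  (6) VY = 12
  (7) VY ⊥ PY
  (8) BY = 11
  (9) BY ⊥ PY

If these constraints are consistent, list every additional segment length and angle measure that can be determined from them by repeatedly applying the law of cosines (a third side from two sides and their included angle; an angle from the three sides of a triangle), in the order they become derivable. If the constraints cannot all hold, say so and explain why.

The constraints are consistent. Derivable facts, in order:
After 1 step:
- PB = 11·√2
- PV ≈ 16.28
- YC ≈ 6.77
After 2 steps:
- CP ≈ 16.49
- ∠BPY = 45°
- ∠CYS = 17.19°
- ∠PBY = 45°
- ∠PVY = 42.51°
- ∠SCY = 12.81°
- ∠VPY = 47.49°
After 3 steps:
- ∠CPY = 16.86°
- ∠PCY = 28.14°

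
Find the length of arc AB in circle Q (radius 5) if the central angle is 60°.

Arc length = 2π(5)(1/6) = 5*pi/3

5*pi/3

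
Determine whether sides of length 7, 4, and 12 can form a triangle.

Check the triangle inequality: 7 + 4 = 11 ≤ 12.
Since the sum of two sides does not exceed the third, no triangle can be formed.

No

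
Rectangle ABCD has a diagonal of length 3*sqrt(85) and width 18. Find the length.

b = sqrt(d^2 - a^2) = sqrt(765 - 324) = sqrt(441) = 21

21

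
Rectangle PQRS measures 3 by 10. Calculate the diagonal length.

A rectangle's diagonal splits it into two right triangles, with the diagonal as the hypotenuse.
By the Pythagorean theorem, d^2 = 3^2 + 10^2 = 109.
Therefore d = sqrt(109).

sqrt(109)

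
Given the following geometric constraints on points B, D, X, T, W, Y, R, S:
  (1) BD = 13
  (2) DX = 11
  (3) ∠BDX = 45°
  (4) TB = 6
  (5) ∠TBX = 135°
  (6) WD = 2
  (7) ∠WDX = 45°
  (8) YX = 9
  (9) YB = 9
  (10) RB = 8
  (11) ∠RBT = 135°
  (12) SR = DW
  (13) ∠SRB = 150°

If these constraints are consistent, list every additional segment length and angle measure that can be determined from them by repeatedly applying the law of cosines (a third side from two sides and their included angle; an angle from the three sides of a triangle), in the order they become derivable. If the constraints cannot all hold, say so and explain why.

The constraints are consistent. Derivable facts, in order:
After 1 step:
- BS ≈ 9.78
- BX ≈ 9.37
- TR ≈ 12.96
- XW ≈ 9.69
After 2 steps:
- XT ≈ 14.26
- ∠BRT = 19.11°
- ∠BSR = 24.13°
- ∠BTR = 25.89°
- ∠BXD = 78.88°
- ∠BXY = 58.64°
- ∠BYX = 62.73°
- ∠DBX = 56.12°
- ∠DWX = 126.61°
- ∠DXW = 8.39°
- ∠RBS = 5.87°
- ∠XBY = 58.64°
After 3 steps:
- ∠BTX = 27.69°
- ∠BXT = 17.31°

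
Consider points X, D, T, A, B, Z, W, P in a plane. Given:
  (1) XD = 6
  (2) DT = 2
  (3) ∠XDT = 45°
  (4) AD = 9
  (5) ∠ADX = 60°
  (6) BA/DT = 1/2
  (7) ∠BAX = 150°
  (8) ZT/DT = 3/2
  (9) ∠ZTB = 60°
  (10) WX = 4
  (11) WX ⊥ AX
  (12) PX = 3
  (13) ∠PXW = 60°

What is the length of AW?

Step 1: By the law of cosines on triangle XDA: XA² = 6² + 9² − 2·6·9·cos(60°) = 63, so XA = 3·√7.
Step 2: By the law of cosines on triangle AXW: AW² = (3·√7)² + 4² − 2·3·√7·4·cos(90°) = 79, so AW = √79.

Therefore, the length of AW = √79.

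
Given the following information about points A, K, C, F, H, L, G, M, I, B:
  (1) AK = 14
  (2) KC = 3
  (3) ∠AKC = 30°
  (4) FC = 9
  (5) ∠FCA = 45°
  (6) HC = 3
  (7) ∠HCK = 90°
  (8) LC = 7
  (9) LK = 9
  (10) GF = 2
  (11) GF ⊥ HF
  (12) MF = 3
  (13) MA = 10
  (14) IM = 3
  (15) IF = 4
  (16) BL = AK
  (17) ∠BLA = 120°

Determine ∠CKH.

Step 1: By the law of cosines on triangle KCH: KH² = 3² + 3² − 2·3·3·cos(90°) = 18, so KH = 3·√2.
Step 2: By the inverse law of cosines on triangle CKH: cos(∠CKH) = (3² + (3·√2)² − 3²) / (2·3·3·√2) = 18/25.46 = 0.7071, so ∠CKH = 45°.

Therefore, the measure of angle ∠CKH = 45°.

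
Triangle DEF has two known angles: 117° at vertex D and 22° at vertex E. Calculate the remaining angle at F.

The interior angles sum to 180°: angle F = 180 - 117 - 22 = 41°.
The triangle is obtuse (angles 117°, 22°, 41°).

41 degrees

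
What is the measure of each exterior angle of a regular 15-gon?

Each exterior angle of a regular n-gon is 360 / n.
For n = 15: 360 / 15 = 24 degrees.

24 degrees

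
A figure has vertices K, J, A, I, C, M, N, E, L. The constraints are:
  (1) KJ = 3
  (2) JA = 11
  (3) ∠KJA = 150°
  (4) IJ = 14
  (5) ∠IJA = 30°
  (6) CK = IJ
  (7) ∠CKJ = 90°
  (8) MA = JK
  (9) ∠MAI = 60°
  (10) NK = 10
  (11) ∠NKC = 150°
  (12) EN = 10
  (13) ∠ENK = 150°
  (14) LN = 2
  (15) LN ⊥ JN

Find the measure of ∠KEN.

Step 1: By the law of cosines on triangle ENK: EK² = 10² + 10² − 2·10·10·cos(150°) = 373.21, so EK ≈ 19.32.
Step 2: By the inverse law of cosines on triangle KEN: cos(∠KEN) = (19.32² + 10² − 10²) / (2·19.32·10) = 373.21/386.37 = 0.9659, so ∠KEN = 15°.

Therefore, the measure of angle ∠KEN = 15°.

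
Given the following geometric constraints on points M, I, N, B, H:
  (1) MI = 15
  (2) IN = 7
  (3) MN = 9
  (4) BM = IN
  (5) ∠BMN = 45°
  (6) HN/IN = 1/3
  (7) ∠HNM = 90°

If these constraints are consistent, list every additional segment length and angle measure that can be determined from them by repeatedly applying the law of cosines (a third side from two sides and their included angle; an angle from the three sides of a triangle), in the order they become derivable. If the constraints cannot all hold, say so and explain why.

The constraints are consistent. Derivable facts, in order:
After 1 step:
- MH ≈ 9.3
- NB ≈ 6.4
- ∠IMN = 17.85°
- ∠INM = 138.94°
- ∠MIN = 23.21°
After 2 steps:
- ∠BNM = 50.71°
- ∠HMN = 14.53°
- ∠MBN = 84.29°
- ∠MHN = 75.47°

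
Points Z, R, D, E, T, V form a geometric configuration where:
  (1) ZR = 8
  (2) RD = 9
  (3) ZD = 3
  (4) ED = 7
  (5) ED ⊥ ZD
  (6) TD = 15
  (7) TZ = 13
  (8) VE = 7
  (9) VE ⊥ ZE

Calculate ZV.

Step 1: By the law of cosines on triangle ZDE: ZE² = 3² + 7² − 2·3·7·cos(90°) = 58, so ZE = √58.
Step 2: By the law of cosines on triangle ZEV: ZV² = √58² + 7² − 2·√58·7·cos(90°) = 107, so ZV = √107.

Therefore, the length of ZV = √107.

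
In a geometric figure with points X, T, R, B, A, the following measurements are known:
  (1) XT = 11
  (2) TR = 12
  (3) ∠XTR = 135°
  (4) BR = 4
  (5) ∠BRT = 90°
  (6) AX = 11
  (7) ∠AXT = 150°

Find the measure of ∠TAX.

Step 1: By the law of cosines on triangle AXT: AT² = 11² + 11² − 2·11·11·cos(150°) = 451.58, so AT ≈ 21.25.
Step 2: By the inverse law of cosines on triangle TAX: cos(∠TAX) = (21.25² + 11² − 11²) / (2·21.25·11) = 451.58/467.51 = 0.9659, so ∠TAX = 15°.

Therefore, the measure of angle ∠TAX = 15°.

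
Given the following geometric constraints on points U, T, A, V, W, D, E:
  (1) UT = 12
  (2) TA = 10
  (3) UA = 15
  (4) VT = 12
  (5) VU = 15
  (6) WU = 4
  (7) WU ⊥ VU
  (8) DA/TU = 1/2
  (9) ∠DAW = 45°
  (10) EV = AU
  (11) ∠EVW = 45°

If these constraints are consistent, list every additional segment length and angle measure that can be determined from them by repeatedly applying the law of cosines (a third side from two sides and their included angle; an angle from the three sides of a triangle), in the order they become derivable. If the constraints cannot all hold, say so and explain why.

The constraints are consistent. Derivable facts, in order:
After 1 step:
- VW ≈ 15.52
- ∠ATU = 85.46°
- ∠AUT = 41.65°
- ∠TAU = 52.89°
- ∠TUV = 51.32°
- ∠TVU = 51.32°
- ∠UTV = 77.36°
After 2 steps:
- WE ≈ 11.69
- ∠UVW = 14.93°
- ∠UWV = 75.07°
After 3 steps:
- ∠EWV = 65.13°
- ∠VEW = 69.87°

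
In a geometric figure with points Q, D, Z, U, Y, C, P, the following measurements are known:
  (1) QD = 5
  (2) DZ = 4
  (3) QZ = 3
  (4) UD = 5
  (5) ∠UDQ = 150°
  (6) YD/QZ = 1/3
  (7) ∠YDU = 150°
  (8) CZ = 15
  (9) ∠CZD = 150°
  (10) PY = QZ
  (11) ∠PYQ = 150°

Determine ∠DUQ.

Step 1: By the law of cosines on triangle UDQ: UQ² = 5² + 5² − 2·5·5·cos(150°) = 93.3, so UQ ≈ 9.66.
Step 2: By the inverse law of cosines on triangle DUQ: cos(∠DUQ) = (5² + 9.66² − 5²) / (2·5·9.66) = 93.3/96.59 = 0.9659, so ∠DUQ = 15°.

Therefore, the measure of angle ∠DUQ = 15°.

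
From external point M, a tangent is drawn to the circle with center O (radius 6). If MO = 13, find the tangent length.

Let T be the point of tangency. Then OT ⊥ MT (radius ⊥ tangent).
In right triangle OTM: OM² = OT² + MT²
13² = 6² + MT²
MT² = 133, MT = sqrt(133)

sqrt(133)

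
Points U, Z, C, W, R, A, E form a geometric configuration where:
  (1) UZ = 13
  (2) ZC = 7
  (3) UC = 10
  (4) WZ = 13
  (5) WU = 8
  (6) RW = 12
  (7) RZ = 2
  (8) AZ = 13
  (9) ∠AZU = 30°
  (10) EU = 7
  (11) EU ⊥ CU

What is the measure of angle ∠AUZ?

Step 1: By the law of cosines on triangle UZA: UA² = 13² + 13² − 2·13·13·cos(30°) = 45.28, so UA ≈ 6.73.
Step 2: By the inverse law of cosines on triangle AUZ: cos(∠AUZ) = (6.73² + 13² − 13²) / (2·6.73·13) = 45.28/174.96 = 0.2588, so ∠AUZ = 75°.

Therefore, the measure of angle ∠AUZ = 75°.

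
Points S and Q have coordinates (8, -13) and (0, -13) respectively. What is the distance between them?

The horizontal distance is |0 - 8| = 8 and the vertical distance is |-13 - -13| = 0.
By the Pythagorean theorem, d = sqrt(8^2 + 0^2) = sqrt(64) = 8.

8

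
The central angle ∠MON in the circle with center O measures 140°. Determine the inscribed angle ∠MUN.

An inscribed angle intercepts an arc from a point on the circle, while the central angle intercepts the same arc from the center.
The inscribed angle is always half the central angle: 140° / 2 = 70°.

70°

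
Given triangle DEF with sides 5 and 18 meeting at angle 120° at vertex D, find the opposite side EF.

Law of cosines: EF^2 = 5^2 + 18^2 - 2(5)(18)cos(120°) = 439, so EF = sqrt(439).

sqrt(439)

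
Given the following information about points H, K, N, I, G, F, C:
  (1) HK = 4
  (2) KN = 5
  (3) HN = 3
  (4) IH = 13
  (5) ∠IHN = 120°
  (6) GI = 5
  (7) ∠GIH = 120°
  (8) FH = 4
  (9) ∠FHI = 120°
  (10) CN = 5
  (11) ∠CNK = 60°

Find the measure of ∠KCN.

Step 1: By the law of cosines on triangle CNK: CK² = 5² + 5² − 2·5·5·cos(60°) = 25, so CK = 5.
Step 2: By the inverse law of cosines on triangle KCN: cos(∠KCN) = (5² + 5² − 5²) / (2·5·5) = 25/50 = 0.5, so ∠KCN = 60°.

Therefore, the measure of angle ∠KCN = 60°.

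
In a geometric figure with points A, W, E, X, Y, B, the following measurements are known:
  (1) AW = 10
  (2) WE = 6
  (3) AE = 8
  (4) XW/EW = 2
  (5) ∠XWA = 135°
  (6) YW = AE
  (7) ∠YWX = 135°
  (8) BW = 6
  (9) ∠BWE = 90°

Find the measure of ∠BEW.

Step 1: By the law of cosines on triangle EWB: EB² = 6² + 6² − 2·6·6·cos(90°) = 72, so EB = 6·√2.
Step 2: By the inverse law of cosines on triangle BEW: cos(∠BEW) = ((6·√2)² + 6² − 6²) / (2·6·√2·6) = 72/101.82 = 0.7071, so ∠BEW = 45°.

Therefore, the measure of angle ∠BEW = 45°.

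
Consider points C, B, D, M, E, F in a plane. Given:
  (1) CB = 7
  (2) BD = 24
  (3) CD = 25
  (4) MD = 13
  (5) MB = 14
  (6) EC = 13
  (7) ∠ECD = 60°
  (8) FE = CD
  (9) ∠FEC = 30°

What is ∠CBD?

Step 1: By the inverse law of cosines on triangle CBD: cos(∠CBD) = (7² + 24² − 25²) / (2·7·24) = 0/336 = 0, so ∠CBD = 90°.

Therefore, the measure of angle ∠CBD = 90°.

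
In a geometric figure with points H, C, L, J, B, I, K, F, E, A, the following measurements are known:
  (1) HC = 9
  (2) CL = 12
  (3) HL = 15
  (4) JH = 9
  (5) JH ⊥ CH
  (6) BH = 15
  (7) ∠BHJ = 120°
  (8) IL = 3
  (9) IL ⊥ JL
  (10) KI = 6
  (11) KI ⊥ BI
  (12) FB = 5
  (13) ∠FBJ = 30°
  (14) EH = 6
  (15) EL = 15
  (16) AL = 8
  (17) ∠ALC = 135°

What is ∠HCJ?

Step 1: By the law of cosines on triangle CHJ: CJ² = 9² + 9² − 2·9·9·cos(90°) = 162, so CJ = 9·√2.
Step 2: By the inverse law of cosines on triangle HCJ: cos(∠HCJ) = (9² + (9·√2)² − 9²) / (2·9·9·√2) = 162/229.1 = 0.7071, so ∠HCJ = 45°.

Therefore, the measure of angle ∠HCJ = 45°.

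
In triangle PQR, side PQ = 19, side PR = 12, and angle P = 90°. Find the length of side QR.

By the law of cosines: QR^2 = PQ^2 + PR^2 - 2*PQ*PR*cos(P)
QR^2 = 19^2 + 12^2 - 2*19*12*cos(90°)
QR^2 = 361 + 144 - 456*(0)
QR^2 = 505
QR = sqrt(505)

sqrt(505)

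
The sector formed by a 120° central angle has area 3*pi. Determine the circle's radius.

The sector covers 120°/360° = 1/3 of the full circle.
Full circle area = 3*pi / 1/3 = 9*pi.
Since full area = πr², we get r² = 9*pi/π = 9, so r = 3.

3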